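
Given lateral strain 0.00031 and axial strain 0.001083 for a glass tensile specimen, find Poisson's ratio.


Poisson's ratio: nu = lateral strain / axial strain
  nu = 0.00031 / 0.001083 = 0.2862

0.2862


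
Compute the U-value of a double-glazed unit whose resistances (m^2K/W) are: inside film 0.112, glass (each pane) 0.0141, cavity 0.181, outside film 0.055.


Total thermal resistance (series):
  R_total = R_in + R_glass + R_air + R_glass + R_out
  R_total = 0.112 + 0.0141 + 0.181 + 0.0141 + 0.055 = 0.3762 m^2K/W
U-value = 1 / R_total = 1 / 0.3762 = 2.658 W/m^2K

2.658 W/m^2K


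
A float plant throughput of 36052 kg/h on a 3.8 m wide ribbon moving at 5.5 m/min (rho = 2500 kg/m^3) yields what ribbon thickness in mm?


Ribbon cross-section from mass balance:
  Volume rate = throughput / density = 36052 / 2500 = 14.4208 m^3/h
  thickness = volume rate / (speed * 60 * width), i.e.
  thickness = throughput / (60 * speed * width * density) * 1000
  thickness = 36052 / (60 * 5.5 * 3.8 * 2500) * 1000 = 11.5 mm

11.5 mm


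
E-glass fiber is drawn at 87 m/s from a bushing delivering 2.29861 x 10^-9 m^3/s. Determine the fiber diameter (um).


Cross-sectional area from continuity:
  A = Q / v = 2.29861 x 10^-9 / 87 = 2.64208 x 10^-11 m^2
Diameter from circular cross-section:
  d = sqrt(4A / pi) * 10^6 (m -> um)
  d = sqrt(4 * 2.64208 x 10^-11 / pi) * 10^6 = 5.8 um

5.8 um


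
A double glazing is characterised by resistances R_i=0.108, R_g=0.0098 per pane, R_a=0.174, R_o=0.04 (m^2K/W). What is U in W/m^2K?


Total thermal resistance (series):
  R_total = R_in + R_glass + R_air + R_glass + R_out
  R_total = 0.108 + 0.0098 + 0.174 + 0.0098 + 0.04 = 0.3416 m^2K/W
U-value = 1 / R_total = 1 / 0.3416 = 2.927 W/m^2K

2.927 W/m^2K


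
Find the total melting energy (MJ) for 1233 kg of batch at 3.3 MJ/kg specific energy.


Total energy = mass * specific energy
  E = 1233 * 3.3 = 4068.9 MJ

4068.9 MJ


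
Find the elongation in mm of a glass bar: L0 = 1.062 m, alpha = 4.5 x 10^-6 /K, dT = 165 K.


Thermal expansion formula: dL = alpha * L0 * dT
  dL = (4.5 x 10^-6) * 1.062 * 165 = 0.00078854 m
Convert to mm: 0.00078854 * 1000 = 0.7885 mm

0.7885 mm


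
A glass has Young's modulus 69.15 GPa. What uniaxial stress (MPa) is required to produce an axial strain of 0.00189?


Rearrange E = sigma / epsilon:
  sigma = E * epsilon
  E (MPa) = 69.15 * 1000 = 69150
  sigma = 69150 * 0.00189 = 130.69 MPa

130.69 MPa


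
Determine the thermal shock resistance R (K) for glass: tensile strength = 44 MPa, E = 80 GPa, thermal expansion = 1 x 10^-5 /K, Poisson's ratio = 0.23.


Thermal shock resistance: R = sigma * (1 - nu) / (E * alpha)
  Numerator = 44 * (1 - 0.23) = 33.88
  Denominator = 80 * 1000 * (1 x 10^-5) = 0.8
  R = 33.88 / 0.8 = 42.4 K

42.4 K


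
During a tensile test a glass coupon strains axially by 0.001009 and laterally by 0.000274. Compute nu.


Poisson's ratio: nu = lateral strain / axial strain
  nu = 0.000274 / 0.001009 = 0.2716

0.2716


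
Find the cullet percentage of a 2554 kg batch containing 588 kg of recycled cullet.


Cullet ratio = (cullet mass / total batch mass) * 100
  Ratio = 588 / 2554 * 100 = 23.02%

23.02%


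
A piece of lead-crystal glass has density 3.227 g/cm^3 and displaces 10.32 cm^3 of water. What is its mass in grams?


Rearrange rho = m / V:
  m = rho * V
  m = 3.227 * 10.32 = 33.303 g

33.303 g


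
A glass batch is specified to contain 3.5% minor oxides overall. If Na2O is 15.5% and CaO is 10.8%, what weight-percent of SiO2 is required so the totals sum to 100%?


Known pieces sum to 100%:
  SiO2 = 100 - (others + Na2O + CaO)
  SiO2 = 100 - (3.5 + 15.5 + 10.8) = 70.2%

70.2%


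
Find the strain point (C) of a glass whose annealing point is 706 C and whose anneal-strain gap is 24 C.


Strain point = annealing point - difference:
  T_strain = 706 - 24 = 682 C

682 C


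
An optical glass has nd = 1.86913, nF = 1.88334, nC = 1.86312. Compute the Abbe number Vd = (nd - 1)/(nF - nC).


Abbe number formula: Vd = (nd - 1) / (nF - nC)
  nd - 1 = 1.86913 - 1 = 0.86913
  nF - nC = 1.88334 - 1.86312 = 0.02022
  Vd = 0.86913 / 0.02022 = 42.98

42.98


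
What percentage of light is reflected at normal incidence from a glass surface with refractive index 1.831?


Fresnel reflectance at normal incidence:
  R = ((n - 1)/(n + 1))^2
  (n - 1)/(n + 1) = (1.831 - 1)/(1.831 + 1) = 0.293536
  R = 0.293536^2 = 0.0861634
  R(%) = 0.0861634 * 100 = 8.616%

8.616%


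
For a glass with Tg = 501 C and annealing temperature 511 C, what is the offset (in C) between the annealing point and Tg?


Offset = T_anneal - Tg:
  offset = 511 - 501 = 10 C

10 C


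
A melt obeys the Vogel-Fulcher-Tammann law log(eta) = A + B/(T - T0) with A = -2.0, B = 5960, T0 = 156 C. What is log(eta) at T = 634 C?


VFT equation: log(eta) = A + B / (T - T0)
  T - T0 = 634 - 156 = 478
  B / (T - T0) = 5960 / 478 = 12.469
  log(eta) = -2.0 + 12.469 = 10.469

10.469


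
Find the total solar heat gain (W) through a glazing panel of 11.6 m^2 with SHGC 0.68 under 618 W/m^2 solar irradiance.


Solar heat gain: Q = Area * SHGC * Irradiance
  Q = 11.6 * 0.68 * 618 = 4874.8 W

4874.8 W


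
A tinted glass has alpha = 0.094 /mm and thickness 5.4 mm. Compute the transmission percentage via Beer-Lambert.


Beer-Lambert law: T = exp(-alpha * thickness)
  exponent = -0.094 * 5.4 = -0.5076
  T = exp(-0.5076) = 0.6019
  Percentage = 0.6019 * 100 = 60.19%

60.19%


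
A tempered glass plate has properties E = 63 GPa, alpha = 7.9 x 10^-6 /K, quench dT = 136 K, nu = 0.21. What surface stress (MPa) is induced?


Tempering stress: sigma = E * alpha * dT / (1 - nu)
  E (MPa) = 63 * 1000 = 63000
  Numerator = 63000 * (7.9 x 10^-6) * 136 = 67.6872
  Denominator = 1 - 0.21 = 0.79
  sigma = 67.6872 / 0.79 = 85.7 MPa

85.7 MPa


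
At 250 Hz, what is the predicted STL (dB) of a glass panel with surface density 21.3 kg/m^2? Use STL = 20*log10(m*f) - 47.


Mass law: STL = 20 * log10(m * f) - 47
  m * f = 21.3 * 250 = 5325
  log10(5325) = 3.72632
  STL = 20 * 3.72632 - 47 = 74.5264 - 47 = 27.5 dB

27.5 dB


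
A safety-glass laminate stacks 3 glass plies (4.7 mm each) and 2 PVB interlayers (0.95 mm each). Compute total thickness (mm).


Total thickness = glass contribution + PVB contribution
  Glass: 3 * 4.7 = 14.1 mm
  PVB: 2 * 0.95 = 1.9 mm
  Total = 14.1 + 1.9 = 16.0 mm

16.0 mm


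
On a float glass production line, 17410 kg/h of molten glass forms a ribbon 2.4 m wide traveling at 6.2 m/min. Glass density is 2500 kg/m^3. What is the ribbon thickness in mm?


Ribbon cross-section from mass balance:
  Volume rate = throughput / density = 17410 / 2500 = 6.964 m^3/h
  thickness = volume rate / (speed * 60 * width), i.e.
  thickness = throughput / (60 * speed * width * density) * 1000
  thickness = 17410 / (60 * 6.2 * 2.4 * 2500) * 1000 = 7.8 mm

7.8 mm


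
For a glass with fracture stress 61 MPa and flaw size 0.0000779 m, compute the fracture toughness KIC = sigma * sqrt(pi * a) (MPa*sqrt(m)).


Fracture toughness: KIC = sigma * sqrt(pi * a)
  pi * a = pi * 0.0000779 = 0.00024473
  sqrt(pi * a) = 0.015644
  KIC = 61 * 0.015644 = 0.954 MPa*sqrt(m)

0.954 MPa*sqrt(m)


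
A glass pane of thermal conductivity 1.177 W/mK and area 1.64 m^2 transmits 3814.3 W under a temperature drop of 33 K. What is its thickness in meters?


Fourier's law: t = k * A * dT / Q
  t = 1.177 * 1.64 * 33 / 3814.3
  t = 63.69924 / 3814.3 = 0.0167 m

0.0167 m


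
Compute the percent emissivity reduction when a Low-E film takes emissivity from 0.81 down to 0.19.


Percentage reduction = (1 - coated/uncoated) * 100
  Ratio = 0.19 / 0.81 = 0.2346
  Reduction = (1 - 0.2346) * 100 = 76.5%

76.5%


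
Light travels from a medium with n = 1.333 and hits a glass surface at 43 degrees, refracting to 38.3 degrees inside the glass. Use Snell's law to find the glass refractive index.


Apply Snell's law: n1 * sin(theta1) = n2 * sin(theta2)
  n2 = n1 * sin(theta1) / sin(theta2)
  sin(43) = 0.681998
  sin(38.3) = 0.619779
  n2 = 1.333 * 0.681998 / 0.619779 = 1.4668

1.4668


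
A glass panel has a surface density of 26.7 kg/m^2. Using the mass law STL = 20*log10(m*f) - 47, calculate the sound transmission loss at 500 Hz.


Mass law: STL = 20 * log10(m * f) - 47
  m * f = 26.7 * 500 = 13350
  log10(13350) = 4.12548
  STL = 20 * 4.12548 - 47 = 82.5096 - 47 = 35.5 dB

35.5 dB


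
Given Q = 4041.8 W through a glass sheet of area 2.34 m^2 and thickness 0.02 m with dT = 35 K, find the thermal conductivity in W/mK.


Fourier's law rearranged: k = Q * t / (A * dT)
  Numerator = 4041.8 * 0.02 = 80.836
  Denominator = 2.34 * 35 = 81.9
  k = 80.836 / 81.9 = 0.987 W/mK

0.987 W/mK


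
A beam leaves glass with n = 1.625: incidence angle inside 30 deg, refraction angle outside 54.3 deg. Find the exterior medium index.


Apply Snell's law: n1 * sin(theta1) = n2 * sin(theta2)
  n2 = n1 * sin(theta1) / sin(theta2)
  sin(30) = 0.5
  sin(54.3) = 0.812084
  n2 = 1.625 * 0.5 / 0.812084 = 1.0005

1.0005


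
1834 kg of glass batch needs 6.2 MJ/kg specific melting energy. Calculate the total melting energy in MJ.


Total energy = mass * specific energy
  E = 1834 * 6.2 = 11370.8 MJ

11370.8 MJ


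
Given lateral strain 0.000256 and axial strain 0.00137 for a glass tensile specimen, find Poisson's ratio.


Poisson's ratio: nu = lateral strain / axial strain
  nu = 0.000256 / 0.00137 = 0.1869

0.1869


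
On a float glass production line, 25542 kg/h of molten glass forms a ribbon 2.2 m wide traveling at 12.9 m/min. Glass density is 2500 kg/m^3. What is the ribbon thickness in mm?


Ribbon cross-section from mass balance:
  Volume rate = throughput / density = 25542 / 2500 = 10.2168 m^3/h
  thickness = volume rate / (speed * 60 * width), i.e.
  thickness = throughput / (60 * speed * width * density) * 1000
  thickness = 25542 / (60 * 12.9 * 2.2 * 2500) * 1000 = 6.0 mm

6.0 mm


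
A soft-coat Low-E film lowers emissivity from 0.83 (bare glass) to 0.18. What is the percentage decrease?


Percentage reduction = (1 - coated/uncoated) * 100
  Ratio = 0.18 / 0.83 = 0.2169
  Reduction = (1 - 0.2169) * 100 = 78.3%

78.3%


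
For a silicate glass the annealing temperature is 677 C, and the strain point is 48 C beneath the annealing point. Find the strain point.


Strain point = annealing point - difference:
  T_strain = 677 - 48 = 629 C

629 C


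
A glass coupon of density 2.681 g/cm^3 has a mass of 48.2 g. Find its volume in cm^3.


Rearrange rho = m / V:
  V = m / rho
  V = 48.2 / 2.681 = 17.978 cm^3

17.978 cm^3


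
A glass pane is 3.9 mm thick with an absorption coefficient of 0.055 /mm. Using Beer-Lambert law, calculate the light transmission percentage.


Beer-Lambert law: T = exp(-alpha * thickness)
  exponent = -0.055 * 3.9 = -0.2145
  T = exp(-0.2145) = 0.8069
  Percentage = 0.8069 * 100 = 80.69%

80.69%


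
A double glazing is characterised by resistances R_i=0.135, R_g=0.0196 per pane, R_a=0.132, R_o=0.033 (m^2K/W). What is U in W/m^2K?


Total thermal resistance (series):
  R_total = R_in + R_glass + R_air + R_glass + R_out
  R_total = 0.135 + 0.0196 + 0.132 + 0.0196 + 0.033 = 0.3392 m^2K/W
U-value = 1 / R_total = 1 / 0.3392 = 2.948 W/m^2K

2.948 W/m^2K


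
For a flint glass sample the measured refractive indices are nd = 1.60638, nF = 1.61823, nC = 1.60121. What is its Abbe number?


Abbe number formula: Vd = (nd - 1) / (nF - nC)
  nd - 1 = 1.60638 - 1 = 0.60638
  nF - nC = 1.61823 - 1.60121 = 0.01702
  Vd = 0.60638 / 0.01702 = 35.63

35.63


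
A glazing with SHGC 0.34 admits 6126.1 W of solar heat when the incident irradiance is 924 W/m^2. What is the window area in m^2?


Rearrange Q = Area * SHGC * Irradiance:
  Area = Q / (SHGC * Irradiance)
  Area = 6126.1 / (0.34 * 924) = 19.5 m^2

19.5 m^2


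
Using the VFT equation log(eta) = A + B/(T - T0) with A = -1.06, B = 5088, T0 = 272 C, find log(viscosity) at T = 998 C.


VFT equation: log(eta) = A + B / (T - T0)
  T - T0 = 998 - 272 = 726
  B / (T - T0) = 5088 / 726 = 7.008
  log(eta) = -1.06 + 7.008 = 5.948

5.948


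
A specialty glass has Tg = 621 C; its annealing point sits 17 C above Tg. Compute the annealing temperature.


The annealing temperature is Tg plus the offset:
  T_anneal = 621 + 17 = 638 C

638 C


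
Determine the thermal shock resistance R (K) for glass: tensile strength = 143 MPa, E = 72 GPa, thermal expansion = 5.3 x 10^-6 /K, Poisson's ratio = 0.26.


Thermal shock resistance: R = sigma * (1 - nu) / (E * alpha)
  Numerator = 143 * (1 - 0.26) = 105.82
  Denominator = 72 * 1000 * (5.3 x 10^-6) = 0.3816
  R = 105.82 / 0.3816 = 277.3 K

277.3 K


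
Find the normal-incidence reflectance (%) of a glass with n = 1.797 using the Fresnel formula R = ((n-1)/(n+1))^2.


Fresnel reflectance at normal incidence:
  R = ((n - 1)/(n + 1))^2
  (n - 1)/(n + 1) = (1.797 - 1)/(1.797 + 1) = 0.284948
  R = 0.284948^2 = 0.0811954
  R(%) = 0.0811954 * 100 = 8.12%

8.12%


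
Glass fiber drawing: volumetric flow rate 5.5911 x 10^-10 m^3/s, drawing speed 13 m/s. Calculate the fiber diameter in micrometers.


Cross-sectional area from continuity:
  A = Q / v = 5.5911 x 10^-10 / 13 = 4.300846 x 10^-11 m^2
Diameter from circular cross-section:
  d = sqrt(4A / pi) * 10^6 (m -> um)
  d = sqrt(4 * 4.300846 x 10^-11 / pi) * 10^6 = 7.4 um

7.4 um


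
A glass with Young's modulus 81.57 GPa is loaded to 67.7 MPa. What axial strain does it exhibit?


Rearrange E = sigma / epsilon:
  epsilon = sigma / E
  E (MPa) = 81.57 * 1000 = 81570
  epsilon = 67.7 / 81570 = 0.00083

0.00083


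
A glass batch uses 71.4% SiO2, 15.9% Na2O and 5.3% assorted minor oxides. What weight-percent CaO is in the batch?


Pieces sum to 100%:
  CaO = 100 - (SiO2 + Na2O + others)
  CaO = 100 - (71.4 + 15.9 + 5.3) = 7.4%

7.4%


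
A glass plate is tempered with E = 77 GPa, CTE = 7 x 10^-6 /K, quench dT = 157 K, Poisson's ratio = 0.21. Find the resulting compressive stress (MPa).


Tempering stress: sigma = E * alpha * dT / (1 - nu)
  E (MPa) = 77 * 1000 = 77000
  Numerator = 77000 * (7 x 10^-6) * 157 = 84.623
  Denominator = 1 - 0.21 = 0.79
  sigma = 84.623 / 0.79 = 107.1 MPa

107.1 MPa


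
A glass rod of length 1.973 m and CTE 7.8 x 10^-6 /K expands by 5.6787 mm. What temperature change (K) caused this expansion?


Rearrange dL = alpha * L0 * dT for dT:
  dT = dL / (alpha * L0)
  dL (m) = 5.6787 / 1000 = 0.0056787
  dT = 0.0056787 / ((7.8 x 10^-6) * 1.973) = 369.0 K

369.0 K


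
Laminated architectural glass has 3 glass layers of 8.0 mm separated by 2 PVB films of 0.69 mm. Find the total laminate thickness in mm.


Total thickness = glass contribution + PVB contribution
  Glass: 3 * 8.0 = 24.0 mm
  PVB: 2 * 0.69 = 1.38 mm
  Total = 24.0 + 1.38 = 25.38 mm

25.38 mm


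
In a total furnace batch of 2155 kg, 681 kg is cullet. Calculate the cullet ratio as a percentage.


Cullet ratio = (cullet mass / total batch mass) * 100
  Ratio = 681 / 2155 * 100 = 31.6%

31.6%


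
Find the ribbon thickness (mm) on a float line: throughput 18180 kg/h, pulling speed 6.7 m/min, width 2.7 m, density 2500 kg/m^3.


Ribbon cross-section from mass balance:
  Volume rate = throughput / density = 18180 / 2500 = 7.272 m^3/h
  thickness = volume rate / (speed * 60 * width), i.e.
  thickness = throughput / (60 * speed * width * density) * 1000
  thickness = 18180 / (60 * 6.7 * 2.7 * 2500) * 1000 = 6.7 mm

6.7 mm


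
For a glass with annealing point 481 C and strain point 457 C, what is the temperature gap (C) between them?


Gap = T_anneal - T_strain:
  gap = 481 - 457 = 24 C

24 C


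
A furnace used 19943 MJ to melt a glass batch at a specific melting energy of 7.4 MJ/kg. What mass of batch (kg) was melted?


Rearrange E = m * s for m:
  m = E / s
  m = 19943 / 7.4 = 2695.0 kg

2695.0 kg


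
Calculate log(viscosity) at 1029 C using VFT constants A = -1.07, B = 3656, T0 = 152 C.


VFT equation: log(eta) = A + B / (T - T0)
  T - T0 = 1029 - 152 = 877
  B / (T - T0) = 3656 / 877 = 4.169
  log(eta) = -1.07 + 4.169 = 3.099

3.099


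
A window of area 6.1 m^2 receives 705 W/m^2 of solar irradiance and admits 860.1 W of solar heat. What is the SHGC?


Rearrange Q = Area * SHGC * Irradiance:
  SHGC = Q / (Area * Irradiance)
  SHGC = 860.1 / (6.1 * 705) = 0.2

0.2


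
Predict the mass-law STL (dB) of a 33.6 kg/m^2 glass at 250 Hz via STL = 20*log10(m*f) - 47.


Mass law: STL = 20 * log10(m * f) - 47
  m * f = 33.6 * 250 = 8400
  log10(8400) = 3.92428
  STL = 20 * 3.92428 - 47 = 78.4856 - 47 = 31.5 dB

31.5 dB


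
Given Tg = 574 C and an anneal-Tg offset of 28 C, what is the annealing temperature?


The annealing temperature is Tg plus the offset:
  T_anneal = 574 + 28 = 602 C

602 C


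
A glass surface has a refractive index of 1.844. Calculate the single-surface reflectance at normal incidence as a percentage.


Fresnel reflectance at normal incidence:
  R = ((n - 1)/(n + 1))^2
  (n - 1)/(n + 1) = (1.844 - 1)/(1.844 + 1) = 0.296765
  R = 0.296765^2 = 0.0880695
  R(%) = 0.0880695 * 100 = 8.807%

8.807%


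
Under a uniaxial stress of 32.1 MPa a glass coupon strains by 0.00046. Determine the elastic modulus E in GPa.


Young's modulus: E = stress / strain
  E = 32.1 MPa / 0.00046 = 69782.61 MPa
Convert to GPa: 69782.61 / 1000 = 69.78 GPa

69.78 GPa


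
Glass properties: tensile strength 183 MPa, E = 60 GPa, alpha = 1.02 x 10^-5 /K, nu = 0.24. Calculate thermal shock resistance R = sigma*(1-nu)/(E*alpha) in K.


Thermal shock resistance: R = sigma * (1 - nu) / (E * alpha)
  Numerator = 183 * (1 - 0.24) = 139.08
  Denominator = 60 * 1000 * (1.02 x 10^-5) = 0.612
  R = 139.08 / 0.612 = 227.3 K

227.3 K


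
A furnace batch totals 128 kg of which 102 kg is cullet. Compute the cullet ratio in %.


Cullet ratio = (cullet mass / total batch mass) * 100
  Ratio = 102 / 128 * 100 = 79.69%

79.69%


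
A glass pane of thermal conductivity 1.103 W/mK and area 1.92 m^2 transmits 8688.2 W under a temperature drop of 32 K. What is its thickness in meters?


Fourier's law: t = k * A * dT / Q
  t = 1.103 * 1.92 * 32 / 8688.2
  t = 67.76832 / 8688.2 = 0.0078 m

0.0078 m


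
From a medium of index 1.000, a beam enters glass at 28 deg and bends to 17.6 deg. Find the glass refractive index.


Apply Snell's law: n1 * sin(theta1) = n2 * sin(theta2)
  n2 = n1 * sin(theta1) / sin(theta2)
  sin(28) = 0.469472
  sin(17.6) = 0.30237
  n2 = 1.000 * 0.469472 / 0.30237 = 1.5526

1.5526


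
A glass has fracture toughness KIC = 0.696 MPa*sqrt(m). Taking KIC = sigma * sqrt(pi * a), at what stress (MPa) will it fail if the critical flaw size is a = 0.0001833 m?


Rearrange KIC = sigma * sqrt(pi * a):
  sigma = KIC / sqrt(pi * a)
  sqrt(pi * 0.0001833) = 0.023997
  sigma = 0.696 / 0.023997 = 29.0 MPa

29.0 MPa


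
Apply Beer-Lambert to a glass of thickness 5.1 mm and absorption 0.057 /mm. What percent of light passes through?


Beer-Lambert law: T = exp(-alpha * thickness)
  exponent = -0.057 * 5.1 = -0.2907
  T = exp(-0.2907) = 0.7477
  Percentage = 0.7477 * 100 = 74.77%

74.77%


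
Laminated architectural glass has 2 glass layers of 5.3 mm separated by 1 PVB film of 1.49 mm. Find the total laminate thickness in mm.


Total thickness = glass contribution + PVB contribution
  Glass: 2 * 5.3 = 10.6 mm
  PVB: 1 * 1.49 = 1.49 mm
  Total = 10.6 + 1.49 = 12.09 mm

12.09 mm


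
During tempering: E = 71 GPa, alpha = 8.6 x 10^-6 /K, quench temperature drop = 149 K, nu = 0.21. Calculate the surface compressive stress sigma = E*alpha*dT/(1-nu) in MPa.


Tempering stress: sigma = E * alpha * dT / (1 - nu)
  E (MPa) = 71 * 1000 = 71000
  Numerator = 71000 * (8.6 x 10^-6) * 149 = 90.9794
  Denominator = 1 - 0.21 = 0.79
  sigma = 90.9794 / 0.79 = 115.2 MPa

115.2 MPa


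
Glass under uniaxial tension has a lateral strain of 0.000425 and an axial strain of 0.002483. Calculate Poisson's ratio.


Poisson's ratio: nu = lateral strain / axial strain
  nu = 0.000425 / 0.002483 = 0.1712

0.1712


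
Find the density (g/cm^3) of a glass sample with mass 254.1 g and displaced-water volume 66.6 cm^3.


Use the definition of density:
  rho = mass / volume
  rho = 254.1 / 66.6 = 3.815 g/cm^3

3.815 g/cm^3


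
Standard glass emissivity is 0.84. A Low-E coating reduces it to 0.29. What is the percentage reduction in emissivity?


Percentage reduction = (1 - coated/uncoated) * 100
  Ratio = 0.29 / 0.84 = 0.3452
  Reduction = (1 - 0.3452) * 100 = 65.5%

65.5%


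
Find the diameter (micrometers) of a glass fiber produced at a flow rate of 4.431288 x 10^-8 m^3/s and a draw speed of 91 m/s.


Cross-sectional area from continuity:
  A = Q / v = 4.431288 x 10^-8 / 91 = 4.869547 x 10^-10 m^2
Diameter from circular cross-section:
  d = sqrt(4A / pi) * 10^6 (m -> um)
  d = sqrt(4 * 4.869547 x 10^-10 / pi) * 10^6 = 24.9 um

24.9 um


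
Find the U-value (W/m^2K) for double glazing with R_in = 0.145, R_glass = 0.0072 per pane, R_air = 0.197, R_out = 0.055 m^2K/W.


Total thermal resistance (series):
  R_total = R_in + R_glass + R_air + R_glass + R_out
  R_total = 0.145 + 0.0072 + 0.197 + 0.0072 + 0.055 = 0.4114 m^2K/W
U-value = 1 / R_total = 1 / 0.4114 = 2.431 W/m^2K

2.431 W/m^2K


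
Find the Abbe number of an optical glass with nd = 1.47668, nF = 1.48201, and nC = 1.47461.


Abbe number formula: Vd = (nd - 1) / (nF - nC)
  nd - 1 = 1.47668 - 1 = 0.47668
  nF - nC = 1.48201 - 1.47461 = 0.0074
  Vd = 0.47668 / 0.0074 = 64.42

64.42


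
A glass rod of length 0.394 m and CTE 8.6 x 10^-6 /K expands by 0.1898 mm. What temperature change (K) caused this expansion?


Rearrange dL = alpha * L0 * dT for dT:
  dT = dL / (alpha * L0)
  dL (m) = 0.1898 / 1000 = 0.0001898
  dT = 0.0001898 / ((8.6 x 10^-6) * 0.394) = 56.0 K

56.0 K


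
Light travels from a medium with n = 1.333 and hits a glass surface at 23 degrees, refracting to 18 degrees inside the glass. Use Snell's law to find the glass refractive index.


Apply Snell's law: n1 * sin(theta1) = n2 * sin(theta2)
  n2 = n1 * sin(theta1) / sin(theta2)
  sin(23) = 0.390731
  sin(18) = 0.309017
  n2 = 1.333 * 0.390731 / 0.309017 = 1.6855

1.6855


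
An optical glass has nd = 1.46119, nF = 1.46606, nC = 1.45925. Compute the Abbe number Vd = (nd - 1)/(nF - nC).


Abbe number formula: Vd = (nd - 1) / (nF - nC)
  nd - 1 = 1.46119 - 1 = 0.46119
  nF - nC = 1.46606 - 1.45925 = 0.00681
  Vd = 0.46119 / 0.00681 = 67.72

67.72


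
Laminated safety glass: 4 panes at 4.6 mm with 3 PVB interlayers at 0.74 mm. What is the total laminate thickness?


Total thickness = glass contribution + PVB contribution
  Glass: 4 * 4.6 = 18.4 mm
  PVB: 3 * 0.74 = 2.22 mm
  Total = 18.4 + 2.22 = 20.62 mm

20.62 mm


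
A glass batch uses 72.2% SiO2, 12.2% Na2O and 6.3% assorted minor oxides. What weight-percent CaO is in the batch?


Pieces sum to 100%:
  CaO = 100 - (SiO2 + Na2O + others)
  CaO = 100 - (72.2 + 12.2 + 6.3) = 9.3%

9.3%


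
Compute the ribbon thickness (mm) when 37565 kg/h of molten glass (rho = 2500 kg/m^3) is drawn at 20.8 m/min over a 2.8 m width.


Ribbon cross-section from mass balance:
  Volume rate = throughput / density = 37565 / 2500 = 15.026 m^3/h
  thickness = volume rate / (speed * 60 * width), i.e.
  thickness = throughput / (60 * speed * width * density) * 1000
  thickness = 37565 / (60 * 20.8 * 2.8 * 2500) * 1000 = 4.3 mm

4.3 mm


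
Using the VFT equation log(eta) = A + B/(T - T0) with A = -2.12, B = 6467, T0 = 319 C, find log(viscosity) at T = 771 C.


VFT equation: log(eta) = A + B / (T - T0)
  T - T0 = 771 - 319 = 452
  B / (T - T0) = 6467 / 452 = 14.308
  log(eta) = -2.12 + 14.308 = 12.188

12.188


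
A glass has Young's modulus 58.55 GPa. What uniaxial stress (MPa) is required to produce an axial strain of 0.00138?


Rearrange E = sigma / epsilon:
  sigma = E * epsilon
  E (MPa) = 58.55 * 1000 = 58550
  sigma = 58550 * 0.00138 = 80.8 MPa

80.8 MPa


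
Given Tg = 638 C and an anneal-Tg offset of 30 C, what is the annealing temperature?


The annealing temperature is Tg plus the offset:
  T_anneal = 638 + 30 = 668 C

668 C


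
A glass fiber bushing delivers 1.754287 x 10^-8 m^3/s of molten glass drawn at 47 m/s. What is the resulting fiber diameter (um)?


Cross-sectional area from continuity:
  A = Q / v = 1.754287 x 10^-8 / 47 = 3.732526 x 10^-10 m^2
Diameter from circular cross-section:
  d = sqrt(4A / pi) * 10^6 (m -> um)
  d = sqrt(4 * 3.732526 x 10^-10 / pi) * 10^6 = 21.8 um

21.8 um


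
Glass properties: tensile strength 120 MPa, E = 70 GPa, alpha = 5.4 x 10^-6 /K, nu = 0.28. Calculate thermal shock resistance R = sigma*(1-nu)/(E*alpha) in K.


Thermal shock resistance: R = sigma * (1 - nu) / (E * alpha)
  Numerator = 120 * (1 - 0.28) = 86.4
  Denominator = 70 * 1000 * (5.4 x 10^-6) = 0.378
  R = 86.4 / 0.378 = 228.6 K

228.6 K


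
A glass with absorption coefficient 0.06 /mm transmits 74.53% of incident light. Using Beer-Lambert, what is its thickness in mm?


Rearrange T = exp(-alpha * thickness):
  thickness = -ln(T) / alpha
  T = 74.53/100 = 0.7453
  ln(T) = -0.29397
  -ln(T) = 0.29397
  thickness = 0.29397 / 0.06 = 4.9 mm

4.9 mm


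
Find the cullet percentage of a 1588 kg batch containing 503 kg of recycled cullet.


Cullet ratio = (cullet mass / total batch mass) * 100
  Ratio = 503 / 1588 * 100 = 31.68%

31.68%


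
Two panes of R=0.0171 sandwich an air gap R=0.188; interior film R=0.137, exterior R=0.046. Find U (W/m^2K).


Total thermal resistance (series):
  R_total = R_in + R_glass + R_air + R_glass + R_out
  R_total = 0.137 + 0.0171 + 0.188 + 0.0171 + 0.046 = 0.4052 m^2K/W
U-value = 1 / R_total = 1 / 0.4052 = 2.468 W/m^2K

2.468 W/m^2K


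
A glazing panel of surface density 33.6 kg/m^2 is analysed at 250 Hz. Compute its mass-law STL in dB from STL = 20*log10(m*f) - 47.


Mass law: STL = 20 * log10(m * f) - 47
  m * f = 33.6 * 250 = 8400
  log10(8400) = 3.92428
  STL = 20 * 3.92428 - 47 = 78.4856 - 47 = 31.5 dB

31.5 dB


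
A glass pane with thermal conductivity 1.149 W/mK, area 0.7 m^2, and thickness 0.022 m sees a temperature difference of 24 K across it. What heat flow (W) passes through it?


Fourier's law: Q = k * A * dT / t
  Q = 1.149 * 0.7 * 24 / 0.022
  Q = 19.3032 / 0.022 = 877.4 W

877.4 W


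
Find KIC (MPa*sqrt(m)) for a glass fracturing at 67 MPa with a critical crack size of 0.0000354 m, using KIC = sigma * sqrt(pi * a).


Fracture toughness: KIC = sigma * sqrt(pi * a)
  pi * a = pi * 0.0000354 = 0.000111212
  sqrt(pi * a) = 0.010546
  KIC = 67 * 0.010546 = 0.707 MPa*sqrt(m)

0.707 MPa*sqrt(m)


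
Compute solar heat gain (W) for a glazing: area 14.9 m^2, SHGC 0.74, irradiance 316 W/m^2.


Solar heat gain: Q = Area * SHGC * Irradiance
  Q = 14.9 * 0.74 * 316 = 3484.2 W

3484.2 W


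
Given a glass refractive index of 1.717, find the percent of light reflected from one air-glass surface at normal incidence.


Fresnel reflectance at normal incidence:
  R = ((n - 1)/(n + 1))^2
  (n - 1)/(n + 1) = (1.717 - 1)/(1.717 + 1) = 0.263894
  R = 0.263894^2 = 0.06964
  R(%) = 0.06964 * 100 = 6.964%

6.964%


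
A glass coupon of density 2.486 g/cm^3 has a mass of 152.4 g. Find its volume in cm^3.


Rearrange rho = m / V:
  V = m / rho
  V = 152.4 / 2.486 = 61.303 cm^3

61.303 cm^3


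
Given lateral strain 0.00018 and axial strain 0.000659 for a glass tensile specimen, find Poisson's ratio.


Poisson's ratio: nu = lateral strain / axial strain
  nu = 0.00018 / 0.000659 = 0.2731

0.2731


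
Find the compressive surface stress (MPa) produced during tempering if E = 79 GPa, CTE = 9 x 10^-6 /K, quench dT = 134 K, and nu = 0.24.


Tempering stress: sigma = E * alpha * dT / (1 - nu)
  E (MPa) = 79 * 1000 = 79000
  Numerator = 79000 * (9 x 10^-6) * 134 = 95.274
  Denominator = 1 - 0.24 = 0.76
  sigma = 95.274 / 0.76 = 125.4 MPa

125.4 MPa


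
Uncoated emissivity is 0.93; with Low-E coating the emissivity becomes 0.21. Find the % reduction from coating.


Percentage reduction = (1 - coated/uncoated) * 100
  Ratio = 0.21 / 0.93 = 0.2258
  Reduction = (1 - 0.2258) * 100 = 77.4%

77.4%


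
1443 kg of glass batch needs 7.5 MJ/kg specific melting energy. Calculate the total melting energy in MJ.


Total energy = mass * specific energy
  E = 1443 * 7.5 = 10822.5 MJ

10822.5 MJ


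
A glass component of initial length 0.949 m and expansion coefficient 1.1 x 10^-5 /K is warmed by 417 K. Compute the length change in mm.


Thermal expansion formula: dL = alpha * L0 * dT
  dL = (1.1 x 10^-5) * 0.949 * 417 = 0.00435306 m
Convert to mm: 0.00435306 * 1000 = 4.3531 mm

4.3531 mm


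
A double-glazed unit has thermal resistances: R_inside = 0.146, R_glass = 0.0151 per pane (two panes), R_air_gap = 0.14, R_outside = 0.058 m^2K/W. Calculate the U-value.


Total thermal resistance (series):
  R_total = R_in + R_glass + R_air + R_glass + R_out
  R_total = 0.146 + 0.0151 + 0.14 + 0.0151 + 0.058 = 0.3742 m^2K/W
U-value = 1 / R_total = 1 / 0.3742 = 2.672 W/m^2K

2.672 W/m^2K


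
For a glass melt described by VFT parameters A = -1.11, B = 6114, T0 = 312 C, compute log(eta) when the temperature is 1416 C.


VFT equation: log(eta) = A + B / (T - T0)
  T - T0 = 1416 - 312 = 1104
  B / (T - T0) = 6114 / 1104 = 5.538
  log(eta) = -1.11 + 5.538 = 4.428

4.428


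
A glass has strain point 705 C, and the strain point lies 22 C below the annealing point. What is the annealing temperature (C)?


T_anneal = T_strain + gap:
  T_anneal = 705 + 22 = 727 C

727 C


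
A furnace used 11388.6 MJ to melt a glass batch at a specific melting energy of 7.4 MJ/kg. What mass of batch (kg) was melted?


Rearrange E = m * s for m:
  m = E / s
  m = 11388.6 / 7.4 = 1539.0 kg

1539.0 kg


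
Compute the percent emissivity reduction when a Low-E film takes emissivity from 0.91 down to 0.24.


Percentage reduction = (1 - coated/uncoated) * 100
  Ratio = 0.24 / 0.91 = 0.2637
  Reduction = (1 - 0.2637) * 100 = 73.6%

73.6%


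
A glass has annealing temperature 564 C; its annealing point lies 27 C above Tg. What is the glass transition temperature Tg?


Rearrange T_anneal = Tg + offset for Tg:
  Tg = T_anneal - offset = 564 - 27 = 537 C

537 C


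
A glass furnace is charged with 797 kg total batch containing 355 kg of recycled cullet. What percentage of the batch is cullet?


Cullet ratio = (cullet mass / total batch mass) * 100
  Ratio = 355 / 797 * 100 = 44.54%

44.54%


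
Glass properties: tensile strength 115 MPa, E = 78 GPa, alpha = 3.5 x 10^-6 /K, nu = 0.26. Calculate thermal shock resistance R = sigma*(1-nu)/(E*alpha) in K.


Thermal shock resistance: R = sigma * (1 - nu) / (E * alpha)
  Numerator = 115 * (1 - 0.26) = 85.1
  Denominator = 78 * 1000 * (3.5 x 10^-6) = 0.273
  R = 85.1 / 0.273 = 311.7 K

311.7 K


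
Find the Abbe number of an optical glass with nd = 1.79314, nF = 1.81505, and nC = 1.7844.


Abbe number formula: Vd = (nd - 1) / (nF - nC)
  nd - 1 = 1.79314 - 1 = 0.79314
  nF - nC = 1.81505 - 1.7844 = 0.03065
  Vd = 0.79314 / 0.03065 = 25.88

25.88


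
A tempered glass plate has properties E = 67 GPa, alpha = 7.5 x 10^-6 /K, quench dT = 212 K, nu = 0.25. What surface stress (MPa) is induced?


Tempering stress: sigma = E * alpha * dT / (1 - nu)
  E (MPa) = 67 * 1000 = 67000
  Numerator = 67000 * (7.5 x 10^-6) * 212 = 106.53
  Denominator = 1 - 0.25 = 0.75
  sigma = 106.53 / 0.75 = 142.0 MPa

142.0 MPa


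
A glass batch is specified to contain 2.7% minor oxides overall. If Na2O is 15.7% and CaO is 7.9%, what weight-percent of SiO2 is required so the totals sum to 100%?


Known pieces sum to 100%:
  SiO2 = 100 - (others + Na2O + CaO)
  SiO2 = 100 - (2.7 + 15.7 + 7.9) = 73.7%

73.7%


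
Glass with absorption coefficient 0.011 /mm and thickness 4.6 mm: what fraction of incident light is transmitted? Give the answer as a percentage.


Beer-Lambert law: T = exp(-alpha * thickness)
  exponent = -0.011 * 4.6 = -0.0506
  T = exp(-0.0506) = 0.9507
  Percentage = 0.9507 * 100 = 95.07%

95.07%


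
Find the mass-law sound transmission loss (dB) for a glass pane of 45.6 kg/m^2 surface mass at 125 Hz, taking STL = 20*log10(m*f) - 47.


Mass law: STL = 20 * log10(m * f) - 47
  m * f = 45.6 * 125 = 5700
  log10(5700) = 3.75587
  STL = 20 * 3.75587 - 47 = 75.1174 - 47 = 28.1 dB

28.1 dB


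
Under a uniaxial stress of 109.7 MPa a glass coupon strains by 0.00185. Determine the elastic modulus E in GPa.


Young's modulus: E = stress / strain
  E = 109.7 MPa / 0.00185 = 59297.3 MPa
Convert to GPa: 59297.3 / 1000 = 59.3 GPa

59.3 GPa


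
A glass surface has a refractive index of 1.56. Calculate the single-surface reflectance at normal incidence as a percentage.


Fresnel reflectance at normal incidence:
  R = ((n - 1)/(n + 1))^2
  (n - 1)/(n + 1) = (1.56 - 1)/(1.56 + 1) = 0.21875
  R = 0.21875^2 = 0.0478516
  R(%) = 0.0478516 * 100 = 4.785%

4.785%


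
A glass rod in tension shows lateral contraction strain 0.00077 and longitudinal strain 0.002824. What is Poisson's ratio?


Poisson's ratio: nu = lateral strain / axial strain
  nu = 0.00077 / 0.002824 = 0.2727

0.2727


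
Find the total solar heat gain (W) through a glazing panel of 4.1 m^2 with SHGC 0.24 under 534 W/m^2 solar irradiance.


Solar heat gain: Q = Area * SHGC * Irradiance
  Q = 4.1 * 0.24 * 534 = 525.5 W

525.5 W


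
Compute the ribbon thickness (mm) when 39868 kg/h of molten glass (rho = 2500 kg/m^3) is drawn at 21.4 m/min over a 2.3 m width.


Ribbon cross-section from mass balance:
  Volume rate = throughput / density = 39868 / 2500 = 15.9472 m^3/h
  thickness = volume rate / (speed * 60 * width), i.e.
  thickness = throughput / (60 * speed * width * density) * 1000
  thickness = 39868 / (60 * 21.4 * 2.3 * 2500) * 1000 = 5.4 mm

5.4 mm


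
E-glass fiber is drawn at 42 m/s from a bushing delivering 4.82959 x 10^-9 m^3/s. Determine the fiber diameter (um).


Cross-sectional area from continuity:
  A = Q / v = 4.82959 x 10^-9 / 42 = 1.149902 x 10^-10 m^2
Diameter from circular cross-section:
  d = sqrt(4A / pi) * 10^6 (m -> um)
  d = sqrt(4 * 1.149902 x 10^-10 / pi) * 10^6 = 12.1 um

12.1 um


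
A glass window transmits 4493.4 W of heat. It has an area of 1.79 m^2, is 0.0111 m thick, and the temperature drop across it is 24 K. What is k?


Fourier's law rearranged: k = Q * t / (A * dT)
  Numerator = 4493.4 * 0.0111 = 49.87674
  Denominator = 1.79 * 24 = 42.96
  k = 49.87674 / 42.96 = 1.161 W/mK

1.161 W/mK


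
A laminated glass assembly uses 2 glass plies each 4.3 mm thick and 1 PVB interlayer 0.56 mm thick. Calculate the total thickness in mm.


Total thickness = glass contribution + PVB contribution
  Glass: 2 * 4.3 = 8.6 mm
  PVB: 1 * 0.56 = 0.56 mm
  Total = 8.6 + 0.56 = 9.16 mm

9.16 mm


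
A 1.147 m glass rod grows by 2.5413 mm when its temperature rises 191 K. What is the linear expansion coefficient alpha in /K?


Rearrange dL = alpha * L0 * dT for alpha:
  alpha = dL / (L0 * dT)
  alpha = (2.5413 / 1000) / (1.147 * 191) = 0.0000116 /K = 1.16 x 10^-5 /K

1.16 x 10^-5 /K


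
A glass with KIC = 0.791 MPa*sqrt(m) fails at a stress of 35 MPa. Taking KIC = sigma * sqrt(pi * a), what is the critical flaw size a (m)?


Rearrange KIC = sigma * sqrt(pi * a):
  sqrt(pi * a) = KIC / sigma
  sqrt(pi * a) = 0.791 / 35 = 0.0226
  a = (KIC / sigma)^2 / pi
  a = 0.0226^2 / pi = 0.0001626 m

0.0001626 m


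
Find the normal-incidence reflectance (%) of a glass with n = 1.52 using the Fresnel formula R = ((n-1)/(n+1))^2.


Fresnel reflectance at normal incidence:
  R = ((n - 1)/(n + 1))^2
  (n - 1)/(n + 1) = (1.52 - 1)/(1.52 + 1) = 0.206349
  R = 0.206349^2 = 0.0425799
  R(%) = 0.0425799 * 100 = 4.258%

4.258%


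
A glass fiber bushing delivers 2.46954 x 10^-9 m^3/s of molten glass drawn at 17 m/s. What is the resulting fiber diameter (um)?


Cross-sectional area from continuity:
  A = Q / v = 2.46954 x 10^-9 / 17 = 1.452671 x 10^-10 m^2
Diameter from circular cross-section:
  d = sqrt(4A / pi) * 10^6 (m -> um)
  d = sqrt(4 * 1.452671 x 10^-10 / pi) * 10^6 = 13.6 um

13.6 um


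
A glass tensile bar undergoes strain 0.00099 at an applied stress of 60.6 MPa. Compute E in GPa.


Young's modulus: E = stress / strain
  E = 60.6 MPa / 0.00099 = 61212.12 MPa
Convert to GPa: 61212.12 / 1000 = 61.21 GPa

61.21 GPa


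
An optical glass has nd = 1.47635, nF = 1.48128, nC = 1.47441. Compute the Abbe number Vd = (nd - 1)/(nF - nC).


Abbe number formula: Vd = (nd - 1) / (nF - nC)
  nd - 1 = 1.47635 - 1 = 0.47635
  nF - nC = 1.48128 - 1.47441 = 0.00687
  Vd = 0.47635 / 0.00687 = 69.34

69.34


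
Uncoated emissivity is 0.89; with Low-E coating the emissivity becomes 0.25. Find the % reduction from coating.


Percentage reduction = (1 - coated/uncoated) * 100
  Ratio = 0.25 / 0.89 = 0.2809
  Reduction = (1 - 0.2809) * 100 = 71.9%

71.9%


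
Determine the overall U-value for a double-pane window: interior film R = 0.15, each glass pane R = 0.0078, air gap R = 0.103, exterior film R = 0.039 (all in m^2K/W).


Total thermal resistance (series):
  R_total = R_in + R_glass + R_air + R_glass + R_out
  R_total = 0.15 + 0.0078 + 0.103 + 0.0078 + 0.039 = 0.3076 m^2K/W
U-value = 1 / R_total = 1 / 0.3076 = 3.251 W/m^2K

3.251 W/m^2K


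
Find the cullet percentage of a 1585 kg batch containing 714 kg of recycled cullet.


Cullet ratio = (cullet mass / total batch mass) * 100
  Ratio = 714 / 1585 * 100 = 45.05%

45.05%


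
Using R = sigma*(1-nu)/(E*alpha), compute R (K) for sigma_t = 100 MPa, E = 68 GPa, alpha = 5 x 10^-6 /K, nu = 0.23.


Thermal shock resistance: R = sigma * (1 - nu) / (E * alpha)
  Numerator = 100 * (1 - 0.23) = 77.0
  Denominator = 68 * 1000 * (5 x 10^-6) = 0.34
  R = 77.0 / 0.34 = 226.5 K

226.5 K


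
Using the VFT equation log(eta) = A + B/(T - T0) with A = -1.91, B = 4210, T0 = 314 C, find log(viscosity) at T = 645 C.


VFT equation: log(eta) = A + B / (T - T0)
  T - T0 = 645 - 314 = 331
  B / (T - T0) = 4210 / 331 = 12.719
  log(eta) = -1.91 + 12.719 = 10.809

10.809


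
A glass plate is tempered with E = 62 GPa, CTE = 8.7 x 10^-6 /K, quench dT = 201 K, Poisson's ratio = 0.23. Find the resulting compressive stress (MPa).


Tempering stress: sigma = E * alpha * dT / (1 - nu)
  E (MPa) = 62 * 1000 = 62000
  Numerator = 62000 * (8.7 x 10^-6) * 201 = 108.4194
  Denominator = 1 - 0.23 = 0.77
  sigma = 108.4194 / 0.77 = 140.8 MPa

140.8 MPa


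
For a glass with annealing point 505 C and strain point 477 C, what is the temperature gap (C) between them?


Gap = T_anneal - T_strain:
  gap = 505 - 477 = 28 C

28 C


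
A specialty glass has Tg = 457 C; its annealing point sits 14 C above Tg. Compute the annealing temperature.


The annealing temperature is Tg plus the offset:
  T_anneal = 457 + 14 = 471 C

471 C


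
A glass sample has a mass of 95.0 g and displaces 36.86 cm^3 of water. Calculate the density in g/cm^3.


Use the definition of density:
  rho = mass / volume
  rho = 95.0 / 36.86 = 2.577 g/cm^3

2.577 g/cm^3


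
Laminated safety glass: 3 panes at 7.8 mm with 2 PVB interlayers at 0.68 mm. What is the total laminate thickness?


Total thickness = glass contribution + PVB contribution
  Glass: 3 * 7.8 = 23.4 mm
  PVB: 2 * 0.68 = 1.36 mm
  Total = 23.4 + 1.36 = 24.76 mm

24.76 mm


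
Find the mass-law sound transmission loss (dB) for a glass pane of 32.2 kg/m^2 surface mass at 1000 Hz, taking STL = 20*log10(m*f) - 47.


Mass law: STL = 20 * log10(m * f) - 47
  m * f = 32.2 * 1000 = 32200
  log10(32200) = 4.50786
  STL = 20 * 4.50786 - 47 = 90.1572 - 47 = 43.2 dB

43.2 dB


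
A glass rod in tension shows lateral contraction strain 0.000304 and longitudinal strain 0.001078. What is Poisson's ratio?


Poisson's ratio: nu = lateral strain / axial strain
  nu = 0.000304 / 0.001078 = 0.282

0.282
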